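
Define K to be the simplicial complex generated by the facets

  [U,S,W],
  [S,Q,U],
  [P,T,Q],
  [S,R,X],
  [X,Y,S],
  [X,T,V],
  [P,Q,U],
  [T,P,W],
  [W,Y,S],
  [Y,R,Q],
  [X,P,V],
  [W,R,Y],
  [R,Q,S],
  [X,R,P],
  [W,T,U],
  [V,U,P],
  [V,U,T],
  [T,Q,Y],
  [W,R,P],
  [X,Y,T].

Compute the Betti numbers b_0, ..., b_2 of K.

b_0 = 1, b_1 = 1, b_2 = 0.

Order the vertices as P < Q < R < S < T < U < V < W < X < Y. Listing each simplex with vertices in this order, K has dimension 2 with simplices:

  0-simplices (10): P, Q, R, S, T, U, V, W, X, Y
  1-simplices (30): PQ, PR, PT, PU, PV, PW, PX, QR, QS, QT, QU, QY, RS, RW, RX, RY, SU, SW, SX, SY, TU, TV, TW, TX, TY, UV, UW, VX, WY, XY
  2-simplices (20): PQT, PQU, PRW, PRX, PTW, PUV, PVX, QRS, QRY, QSU, QTY, RSX, RWY, SUW, SWY, SXY, TUV, TUW, TVX, TXY

so the chain groups are C_0 ≅ Z^10, C_1 ≅ Z^30, C_2 ≅ Z^20.

∂_1: C_1 → C_0 sends each edge [p,q] (with p < q) to q − p. For instance
  ∂UV = V − U.
This gives a 10×30 integer matrix of rank 9; reducing to Smith normal form yields diagonal entries (1,1,1,1,1,1,1,1,1).

Boundary ∂_2: C_2 → C_1 acts by ∂[p,q,r] = [q,r] − [p,r] + [p,q]. For instance
  ∂PQU = QU − PU + PQ,
  ∂SWY = WY − SY + SW.
This gives a 30×20 integer matrix of rank 20; reducing to Smith normal form yields diagonal entries (1,1,1,1,1,1,1,1,1,1,1,1,1,1,1,1,1,1,1,2).

Reading off H_k = ker ∂_k / im ∂_{k+1}:

  H_0: rank C_0 − rank ∂_1 = 10 − 9 = 1, and the invariant factors of ∂_1 are all 1, so H_0 ≅ Z.
  H_1: rank ker ∂_1 − rank ∂_2 = (30 − 9) − 20 = 1, and ∂_2 has invariant factor 2 > 1, so H_1 ≅ Z ⊕ Z/2.
  H_2: rank ker ∂_2 − rank ∂_3 = (20 − 20) − 0 = 0, and there is no ∂_3, so H_2 ≅ 0.

As a check, the Euler characteristic is 10 − 30 + 20 = 0, which agrees with 1 − 1 + 0 = 0.

Hence the Betti numbers are b_0 = 1, b_1 = 1, b_2 = 0.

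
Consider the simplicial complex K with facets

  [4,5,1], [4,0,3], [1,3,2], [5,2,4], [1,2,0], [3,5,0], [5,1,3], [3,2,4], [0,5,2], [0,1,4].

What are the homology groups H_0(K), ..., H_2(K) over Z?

H_0 = Z,  H_1 = Z/2,  H_2 = 0.

Order the vertices as 0 < 1 < 2 < 3 < 4 < 5. Listing each simplex with vertices in this order, K has dimension 2 with simplices:

  0-simplices (6): [0], [1], [2], [3], [4], [5]
  1-simplices (15): [0,1], [0,2], [0,3], [0,4], [0,5], [1,2], [1,3], [1,4], [1,5], [2,3], [2,4], [2,5], [3,4], [3,5], [4,5]
  2-simplices (10): [0,1,2], [0,1,4], [0,2,5], [0,3,4], [0,3,5], [1,2,3], [1,3,5], [1,4,5], [2,3,4], [2,4,5]

so the chain groups are C_0 ≅ Z^6, C_1 ≅ Z^15, C_2 ≅ Z^10.

Boundary ∂_1: C_1 → C_0 maps an edge to its endpoints' difference, ∂[p,q] = q − p. For instance
  ∂[1,3] = [3] − [1].
The 6×15 boundary matrix has rank 5 and Smith normal form diag(1,1,1,1,1).

Boundary ∂_2: C_2 → C_1 maps a triangle to the signed sum of its edges. For instance
  ∂[2,4,5] = [4,5] − [2,5] + [2,4],
  ∂[1,4,5] = [4,5] − [1,5] + [1,4].
The 15×10 boundary matrix has rank 10 and Smith normal form diag(1,1,1,1,1,1,1,1,1,2).

From H_k ≅ ker(∂_k) / im(∂_{k+1}) we obtain:

  H_0: rank C_0 − rank ∂_1 = 6 − 5 = 1, and the invariant factors of ∂_1 are all 1, so H_0 ≅ Z.
  H_1: rank ker ∂_1 − rank ∂_2 = (15 − 5) − 10 = 0, and ∂_2 has invariant factor 2 > 1, so H_1 ≅ Z/2.
  H_2: rank ker ∂_2 − rank ∂_3 = (10 − 10) − 0 = 0, and there is no ∂_3, so H_2 ≅ 0.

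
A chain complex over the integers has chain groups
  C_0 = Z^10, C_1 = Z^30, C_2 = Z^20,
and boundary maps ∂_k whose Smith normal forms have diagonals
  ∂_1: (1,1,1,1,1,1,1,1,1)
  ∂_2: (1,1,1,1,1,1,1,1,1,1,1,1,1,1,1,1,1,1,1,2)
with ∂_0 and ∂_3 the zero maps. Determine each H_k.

H_0: b_0 = 10 − 0 − 9 = 1; torsion from ∂_1 factors > 1: none. So H_0 = Z.
H_1: b_1 = 30 − 9 − 20 = 1; torsion from ∂_2 factors > 1: [2]. So H_1 = Z × Z/2.
H_2: b_2 = 20 − 20 − 0 = 0; torsion from ∂_3 factors > 1: none. So H_2 = 0.

H_0 = Z,  H_1 = Z × Z/2,  H_2 = 0.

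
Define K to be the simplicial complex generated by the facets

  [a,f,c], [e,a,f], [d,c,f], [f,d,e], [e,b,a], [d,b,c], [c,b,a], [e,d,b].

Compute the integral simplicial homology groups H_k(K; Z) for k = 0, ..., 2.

Fix the vertex order a < b < c < d < e < f and write every simplex with vertices in increasing order. Then dim K = 2 and the simplices of K are:

  0-simplices (6): a, b, c, d, e, f
  1-simplices (12): ab, ac, ae, af, bc, bd, be, cd, cf, de, df, ef
  2-simplices (8): abc, abe, acf, aef, bcd, bde, cdf, def

giving chain groups C_0 ≅ Z^6, C_1 ≅ Z^12, C_2 ≅ Z^8.

∂_1: C_1 → C_0 is given by ∂[p,q] = [q] − [p].
This gives a 6×12 integer matrix of rank 5; reducing to Smith normal form yields diagonal entries (1,1,1,1,1).

The boundary map ∂_2: C_2 → C_1 maps a triangle to the signed sum of its edges. For instance
  ∂abe = be − ae + ab,
  ∂acf = cf − af + ac.
The 12×8 boundary matrix has rank 7 and Smith normal form diag(1,1,1,1,1,1,1).

Reading off H_k = ker ∂_k / im ∂_{k+1}:

  H_0: rank C_0 − rank ∂_1 = 6 − 5 = 1, and the invariant factors of ∂_1 are all 1, so H_0 ≅ Z.
  H_1: rank ker ∂_1 − rank ∂_2 = (12 − 5) − 7 = 0, and the invariant factors of ∂_2 are all 1, so H_1 ≅ 0.
  H_2: rank ker ∂_2 − rank ∂_3 = (8 − 7) − 0 = 1, and there is no ∂_3, so H_2 ≅ Z.

(K is a triangulation of the 2-sphere S^2.)

H_0 = Z,  H_1 = 0,  H_2 = Z.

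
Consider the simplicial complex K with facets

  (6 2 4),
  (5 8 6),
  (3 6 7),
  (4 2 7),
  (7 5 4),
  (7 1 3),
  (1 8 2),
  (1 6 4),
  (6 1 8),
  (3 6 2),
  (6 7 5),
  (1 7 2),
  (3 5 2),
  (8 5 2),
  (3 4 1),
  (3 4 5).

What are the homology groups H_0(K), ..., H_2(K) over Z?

H_0 ≅ Z,  H_1 ≅ Z^2,  H_2 ≅ Z.

Fix the vertex order 1 < 2 < 3 < 4 < 5 < 6 < 7 < 8 and write every simplex with vertices in increasing order. Then dim K = 2 and the simplices of K are:

  0-simplices (8): [1], [2], [3], [4], [5], [6], [7], [8]
  1-simplices (24): (24 of them)
  2-simplices (16): [1,2,7], [1,2,8], [1,3,4], [1,3,7], [1,4,6], [1,6,8], [2,3,5], [2,3,6], [2,4,6], [2,4,7], [2,5,8], [3,4,5], [3,6,7], [4,5,7], [5,6,7], [5,6,8]

so the chain groups are C_0 ≅ Z^8, C_1 ≅ Z^24, C_2 ≅ Z^16.

∂_1: C_1 → C_0 sends each edge [p,q] (with p < q) to q − p. For instance
  ∂[1,2] = [2] − [1].
The 8×24 boundary matrix has rank 7 and Smith normal form diag(1,1,1,1,1,1,1).

∂_2: C_2 → C_1 sends each 2-simplex [p,q,r] to [q,r] − [p,r] + [p,q]. For instance
  ∂[3,4,5] = [4,5] − [3,5] + [3,4],
  ∂[2,3,6] = [3,6] − [2,6] + [2,3].
As a 24×16 matrix over Z this has rank 15, with invariant factors (1,1,1,1,1,1,1,1,1,1,1,1,1,1,1).

Reading off H_k = ker ∂_k / im ∂_{k+1}:

  H_0: rank C_0 − rank ∂_1 = 8 − 7 = 1, and the invariant factors of ∂_1 are all 1, so H_0 ≅ Z.
  H_1: rank ker ∂_1 − rank ∂_2 = (24 − 7) − 15 = 2, and the invariant factors of ∂_2 are all 1, so H_1 ≅ Z^2.
  H_2: rank ker ∂_2 − rank ∂_3 = (16 − 15) − 0 = 1, and there is no ∂_3, so H_2 ≅ Z.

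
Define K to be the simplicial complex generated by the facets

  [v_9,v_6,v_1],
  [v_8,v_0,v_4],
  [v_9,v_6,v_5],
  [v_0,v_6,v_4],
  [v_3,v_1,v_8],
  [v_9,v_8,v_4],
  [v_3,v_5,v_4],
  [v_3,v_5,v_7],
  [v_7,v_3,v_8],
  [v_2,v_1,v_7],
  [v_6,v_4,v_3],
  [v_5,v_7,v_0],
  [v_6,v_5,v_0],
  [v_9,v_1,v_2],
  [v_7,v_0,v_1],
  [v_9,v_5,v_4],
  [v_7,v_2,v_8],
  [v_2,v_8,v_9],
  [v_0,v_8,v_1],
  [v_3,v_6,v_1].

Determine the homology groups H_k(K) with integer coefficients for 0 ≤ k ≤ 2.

H_0 ≅ Z,  H_1 ≅ Z ⊕ Z/2,  H_2 = 0.

Fix the vertex order v_0 < v_1 < v_2 < v_3 < v_4 < v_5 < v_6 < v_7 < v_8 < v_9 and write every simplex with vertices in increasing order. Then dim K = 2 and the simplices of K are:

  0-simplices (10): [v_0], [v_1], [v_2], [v_3], [v_4], [v_5], [v_6], [v_7], [v_8], [v_9]
  1-simplices (30): (30 of them)
  2-simplices (20): (20 of them)

so the chain groups are C_0 ≅ Z^10, C_1 ≅ Z^30, C_2 ≅ Z^20.

The boundary map ∂_1: C_1 → C_0 maps an edge to its endpoints' difference, ∂[p,q] = q − p.
The resulting 10×30 matrix has rank 9, and its Smith normal form has invariant factors (1,1,1,1,1,1,1,1,1).

∂_2: C_2 → C_1 sends each 2-simplex [p,q,r] to [q,r] − [p,r] + [p,q]. For instance
  ∂[v_2,v_8,v_9] = [v_8,v_9] − [v_2,v_9] + [v_2,v_8],
  ∂[v_0,v_5,v_7] = [v_5,v_7] − [v_0,v_7] + [v_0,v_5].
As a 30×20 matrix over Z this has rank 20, with invariant factors (1,1,1,1,1,1,1,1,1,1,1,1,1,1,1,1,1,1,1,2).

Reading off H_k = ker ∂_k / im ∂_{k+1}:

  H_0: rank C_0 − rank ∂_1 = 10 − 9 = 1, and the invariant factors of ∂_1 are all 1, so H_0 = Z.
  H_1: rank ker ∂_1 − rank ∂_2 = (30 − 9) − 20 = 1, and ∂_2 has invariant factor 2 > 1, so H_1 = Z ⊕ Z/2.
  H_2: rank ker ∂_2 − rank ∂_3 = (20 − 20) − 0 = 0, and there is no ∂_3, so H_2 = 0.

As a check, the Euler characteristic is 10 − 30 + 20 = 0, which agrees with 1 − 1 + 0 = 0.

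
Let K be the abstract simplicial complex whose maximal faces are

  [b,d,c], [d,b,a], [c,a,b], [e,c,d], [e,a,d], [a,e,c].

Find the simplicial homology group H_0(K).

H_0 ≅ Z.

We work with the vertex ordering a < b < c < d < e. The simplices of K, each written with vertices in increasing order, are:

  0-simplices (5): a, b, c, d, e
  1-simplices (9): ab, ac, ad, ae, bc, bd, cd, ce, de
  2-simplices (6): abc, abd, ace, ade, bcd, cde

so the chain groups are C_0 ≅ Z^5, C_1 ≅ Z^9, C_2 ≅ Z^6.

∂_1: C_1 → C_0 is given by ∂[p,q] = [q] − [p].
The 5×9 boundary matrix has rank 4 and Smith normal form diag(1,1,1,1).

Boundary ∂_2: C_2 → C_1 acts by ∂[p,q,r] = [q,r] − [p,r] + [p,q]. For instance
  ∂bcd = cd − bd + bc,
  ∂ade = de − ae + ad.
This gives a 9×6 integer matrix of rank 5; reducing to Smith normal form yields diagonal entries (1,1,1,1,1).

Reading off H_k = ker ∂_k / im ∂_{k+1}:

  H_0: rank C_0 − rank ∂_1 = 5 − 4 = 1, and the invariant factors of ∂_1 are all 1, so H_0 ≅ Z.

(K is a triangulation of the 2-sphere S^2.)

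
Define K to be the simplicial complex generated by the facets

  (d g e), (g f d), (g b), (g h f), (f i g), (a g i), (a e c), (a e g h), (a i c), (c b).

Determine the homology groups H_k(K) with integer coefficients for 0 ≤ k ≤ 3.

H_0 = Z,  H_1 = Z,  H_2 = 0,  H_3 = 0.

Take the total order a < b < c < d < e < f < g < h < i on the vertex set. Then K (dimension 3) consists of the simplices:

  0-simplices (9): a, b, c, d, e, f, g, h, i
  1-simplices (19): ac, ae, ag, ah, ai, bc, bg, ce, ci, de, df, dg, eg, eh, fg, fh, fi, gh, gi
  2-simplices (11): ace, aci, aeg, aeh, agh, agi, deg, dfg, egh, fgh, fgi
  3-simplices (1): aegh

so the chain groups are C_0 ≅ Z^9, C_1 ≅ Z^19, C_2 ≅ Z^11, C_3 ≅ Z^1.

Boundary ∂_1: C_1 → C_0 maps an edge to its endpoints' difference, ∂[p,q] = q − p. For instance
  ∂de = e − d.
This gives a 9×19 integer matrix of rank 8; reducing to Smith normal form yields diagonal entries (1,1,1,1,1,1,1,1).

∂_2: C_2 → C_1 sends each 2-simplex [p,q,r] to [q,r] − [p,r] + [p,q]. For instance
  ∂egh = gh − eh + eg,
  ∂aeh = eh − ah + ae.
As a 19×11 matrix over Z this has rank 10, with invariant factors (1,1,1,1,1,1,1,1,1,1).

Boundary ∂_3: C_3 → C_2 sends each 3-simplex σ to the alternating sum Σ_i (−1)^i (σ with its i-th vertex removed). For instance
  ∂aegh = egh − agh + aeh − aeg.
The 11×1 boundary matrix has rank 1 and Smith normal form diag(1).

From H_k ≅ ker(∂_k) / im(∂_{k+1}) we obtain:

  H_0: rank C_0 − rank ∂_1 = 9 − 8 = 1, and the invariant factors of ∂_1 are all 1, so H_0 ≅ Z.
  H_1: rank ker ∂_1 − rank ∂_2 = (19 − 8) − 10 = 1, and the invariant factors of ∂_2 are all 1, so H_1 ≅ Z.
  H_2: rank ker ∂_2 − rank ∂_3 = (11 − 10) − 1 = 0, and the invariant factors of ∂_3 are all 1, so H_2 ≅ 0.
  H_3: rank ker ∂_3 − rank ∂_4 = (1 − 1) − 0 = 0, and there is no ∂_4, so H_3 ≅ 0.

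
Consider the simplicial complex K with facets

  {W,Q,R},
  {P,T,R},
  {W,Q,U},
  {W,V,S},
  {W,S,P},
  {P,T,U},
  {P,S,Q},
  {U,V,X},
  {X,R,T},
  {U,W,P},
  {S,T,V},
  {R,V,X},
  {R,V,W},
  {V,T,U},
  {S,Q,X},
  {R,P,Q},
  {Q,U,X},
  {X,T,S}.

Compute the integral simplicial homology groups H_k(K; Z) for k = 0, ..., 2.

H_0 = Z,  H_1 = Z ⊕ Z/2,  H_2 = 0.

We work with the vertex ordering P < Q < R < S < T < U < V < W < X. The simplices of K, each written with vertices in increasing order, are:

  0-simplices (9): P, Q, R, S, T, U, V, W, X
  1-simplices (27): PQ, PR, PS, PT, PU, PW, QR, QS, QU, QW, QX, RT, RV, RW, RX, ST, SV, SW, SX, TU, TV, TX, UV, UW, UX, VW, VX
  2-simplices (18): PQR, PQS, PRT, PSW, PTU, PUW, QRW, QSX, QUW, QUX, RTX, RVW, RVX, STV, STX, SVW, TUV, UVX

giving chain groups C_0 ≅ Z^9, C_1 ≅ Z^27, C_2 ≅ Z^18.

The boundary map ∂_1: C_1 → C_0 sends each edge [p,q] (with p < q) to q − p. For instance
  ∂PU = U − P.
The 9×27 boundary matrix has rank 8 and Smith normal form diag(1,1,1,1,1,1,1,1).

The boundary map ∂_2: C_2 → C_1 maps a triangle to the signed sum of its edges. For instance
  ∂QSX = SX − QX + QS,
  ∂QUX = UX − QX + QU.
This gives a 27×18 integer matrix of rank 18; reducing to Smith normal form yields diagonal entries (1,1,1,1,1,1,1,1,1,1,1,1,1,1,1,1,1,2).

Now H_k = ker ∂_k / im ∂_{k+1}, so:

  H_0: rank C_0 − rank ∂_1 = 9 − 8 = 1, and the invariant factors of ∂_1 are all 1, so H_0 = Z.
  H_1: rank ker ∂_1 − rank ∂_2 = (27 − 8) − 18 = 1, and ∂_2 has invariant factor 2 > 1, so H_1 = Z ⊕ Z/2.
  H_2: rank ker ∂_2 − rank ∂_3 = (18 − 18) − 0 = 0, and there is no ∂_3, so H_2 = 0.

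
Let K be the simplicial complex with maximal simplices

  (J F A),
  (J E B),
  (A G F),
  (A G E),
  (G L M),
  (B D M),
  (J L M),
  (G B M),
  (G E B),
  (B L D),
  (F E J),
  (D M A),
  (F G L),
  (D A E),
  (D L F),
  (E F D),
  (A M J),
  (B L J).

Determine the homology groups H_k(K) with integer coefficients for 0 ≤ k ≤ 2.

K has 9 vertices, 27 edges, 18 triangles.
rank ∂_0 = 0, rank ∂_1 = 8 ⇒ b_0 = 9 − 0 − 8 = 1; all invariant factors of ∂_1 are 1 so no torsion. So H_0 = Z.
rank ∂_1 = 8, rank ∂_2 = 18 ⇒ b_1 = 27 − 8 − 18 = 1; ∂_2 has invariant factor(s) [2] giving torsion. So H_1 = Z × Z/2.
rank ∂_2 = 18, rank ∂_3 = 0 ⇒ b_2 = 18 − 18 − 0 = 0. So H_2 = 0.

H_0 ≅ Z,  H_1 ≅ Z × Z/2,  H_2 = 0.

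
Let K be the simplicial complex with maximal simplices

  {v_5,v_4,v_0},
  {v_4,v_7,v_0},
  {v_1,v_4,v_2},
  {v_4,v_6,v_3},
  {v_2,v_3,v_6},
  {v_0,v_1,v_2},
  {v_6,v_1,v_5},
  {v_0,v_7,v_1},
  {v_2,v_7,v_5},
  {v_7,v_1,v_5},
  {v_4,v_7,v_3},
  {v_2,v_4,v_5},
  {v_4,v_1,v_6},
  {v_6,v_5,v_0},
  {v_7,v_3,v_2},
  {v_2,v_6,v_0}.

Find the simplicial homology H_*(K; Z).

K has 8 vertices, 24 edges, 16 triangles.
rank ∂_0 = 0, rank ∂_1 = 7 ⇒ b_0 = 8 − 0 − 7 = 1; all invariant factors of ∂_1 are 1 so no torsion. So H_0 ≅ Z.
rank ∂_1 = 7, rank ∂_2 = 15 ⇒ b_1 = 24 − 7 − 15 = 2; all invariant factors of ∂_2 are 1 so no torsion. So H_1 ≅ Z^2.
rank ∂_2 = 15, rank ∂_3 = 0 ⇒ b_2 = 16 − 15 − 0 = 1. So H_2 ≅ Z.

H_0 ≅ Z,  H_1 ≅ Z^2,  H_2 ≅ Z.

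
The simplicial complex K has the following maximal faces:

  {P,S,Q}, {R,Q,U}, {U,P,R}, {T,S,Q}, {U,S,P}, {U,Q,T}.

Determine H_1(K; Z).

Order the vertices as P < Q < R < S < T < U. Listing each simplex with vertices in this order, K has dimension 2 with simplices:

  0-simplices (6): P, Q, R, S, T, U
  1-simplices (12): PQ, PR, PS, PU, QR, QS, QT, QU, RU, ST, SU, TU
  2-simplices (6): PQS, PRU, PSU, QRU, QST, QTU

Hence C_0 ≅ Z^6, C_1 ≅ Z^12, C_2 ≅ Z^6.

The boundary map ∂_1: C_1 → C_0 maps an edge to its endpoints' difference, ∂[p,q] = q − p.
As a 6×12 matrix over Z this has rank 5, with invariant factors (1,1,1,1,1).

∂_2: C_2 → C_1 sends each 2-simplex [p,q,r] to [q,r] − [p,r] + [p,q]. For instance
  ∂QST = ST − QT + QS,
  ∂QRU = RU − QU + QR.
The resulting 12×6 matrix has rank 6, and its Smith normal form has invariant factors (1,1,1,1,1,1).

Now H_k = ker ∂_k / im ∂_{k+1}, so:

  H_1: rank ker ∂_1 − rank ∂_2 = (12 − 5) − 6 = 1, and the invariant factors of ∂_2 are all 1, so H_1 = Z.

(K is a triangulation of the cylinder S^1 x I.)

H_1 = Z.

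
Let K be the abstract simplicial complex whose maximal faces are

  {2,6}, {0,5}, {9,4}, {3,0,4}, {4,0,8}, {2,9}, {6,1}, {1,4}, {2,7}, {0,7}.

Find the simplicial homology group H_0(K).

H_0 ≅ Z.

We work with the vertex ordering 0 < 1 < 2 < 3 < 4 < 5 < 6 < 7 < 8 < 9. The simplices of K, each written with vertices in increasing order, are:

  0-simplices (10): [0], [1], [2], [3], [4], [5], [6], [7], [8], [9]
  1-simplices (13): [0,3], [0,4], [0,5], [0,7], [0,8], [1,4], [1,6], [2,6], [2,7], [2,9], [3,4], [4,8], [4,9]
  2-simplices (2): [0,3,4], [0,4,8]

so the chain groups are C_0 ≅ Z^10, C_1 ≅ Z^13, C_2 ≅ Z^2.

The boundary map ∂_1: C_1 → C_0 is given by ∂[p,q] = [q] − [p]. For instance
  ∂[0,5] = [5] − [0].
As a 10×13 matrix over Z this has rank 9, with invariant factors (1,1,1,1,1,1,1,1,1).

∂_2: C_2 → C_1 acts by ∂[p,q,r] = [q,r] − [p,r] + [p,q]. For instance
  ∂[0,3,4] = [3,4] − [0,4] + [0,3],
  ∂[0,4,8] = [4,8] − [0,8] + [0,4].
The resulting 13×2 matrix has rank 2, and its Smith normal form has invariant factors (1,1).

Reading off H_k = ker ∂_k / im ∂_{k+1}:

  H_0: rank C_0 − rank ∂_1 = 10 − 9 = 1, and the invariant factors of ∂_1 are all 1, so H_0 ≅ Z.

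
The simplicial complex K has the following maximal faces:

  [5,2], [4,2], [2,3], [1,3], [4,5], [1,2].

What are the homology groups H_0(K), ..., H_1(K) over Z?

We work with the vertex ordering 1 < 2 < 3 < 4 < 5. The simplices of K, each written with vertices in increasing order, are:

  0-simplices (5): [1], [2], [3], [4], [5]
  1-simplices (6): [1,2], [1,3], [2,3], [2,4], [2,5], [4,5]

so the chain groups are C_0 ≅ Z^5, C_1 ≅ Z^6.

The boundary map ∂_1: C_1 → C_0 maps an edge to its endpoints' difference, ∂[p,q] = q − p.
This gives a 5×6 integer matrix of rank 4; reducing to Smith normal form yields diagonal entries (1,1,1,1).

From H_k ≅ ker(∂_k) / im(∂_{k+1}) we obtain:

  H_0: rank C_0 − rank ∂_1 = 5 − 4 = 1, and the invariant factors of ∂_1 are all 1, so H_0 = Z.
  H_1: rank ker ∂_1 − rank ∂_2 = (6 − 4) − 0 = 2, and there is no ∂_2, so H_1 = Z^2.

(K is a triangulation of a wedge of 2 circles.)

H_0 = Z,  H_1 = Z^2.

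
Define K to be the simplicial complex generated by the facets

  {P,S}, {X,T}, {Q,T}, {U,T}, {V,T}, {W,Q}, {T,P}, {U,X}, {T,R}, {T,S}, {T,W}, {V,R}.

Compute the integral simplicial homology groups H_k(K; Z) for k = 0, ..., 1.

H_0 = Z,  H_1 = Z^4.

Take the total order P < Q < R < S < T < U < V < W < X on the vertex set. Then K (dimension 1) consists of the simplices:

  0-simplices (9): P, Q, R, S, T, U, V, W, X
  1-simplices (12): PS, PT, QT, QW, RT, RV, ST, TU, TV, TW, TX, UX

so the chain groups are C_0 ≅ Z^9, C_1 ≅ Z^12.

The boundary map ∂_1: C_1 → C_0 maps an edge to its endpoints' difference, ∂[p,q] = q − p. For instance
  ∂QT = T − Q.
The resulting 9×12 matrix has rank 8, and its Smith normal form has invariant factors (1,1,1,1,1,1,1,1).

Reading off H_k = ker ∂_k / im ∂_{k+1}:

  H_0: rank C_0 − rank ∂_1 = 9 − 8 = 1, and the invariant factors of ∂_1 are all 1, so H_0 ≅ Z.
  H_1: rank ker ∂_1 − rank ∂_2 = (12 − 8) − 0 = 4, and there is no ∂_2, so H_1 ≅ Z^4.

As a check, the Euler characteristic is 9 − 12 = -3, which agrees with 1 − 4 = -3.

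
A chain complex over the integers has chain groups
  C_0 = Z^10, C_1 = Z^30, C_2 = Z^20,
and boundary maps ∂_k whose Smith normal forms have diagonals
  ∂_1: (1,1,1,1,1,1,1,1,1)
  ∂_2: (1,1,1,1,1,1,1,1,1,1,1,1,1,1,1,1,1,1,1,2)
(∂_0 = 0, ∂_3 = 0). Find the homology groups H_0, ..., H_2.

H_0 ≅ Z,  H_1 ≅ Z ⊕ Z/2,  H_2 = 0.

H_0: b_0 = 10 − 0 − 9 = 1; torsion from ∂_1 factors > 1: none. So H_0 ≅ Z.
H_1: b_1 = 30 − 9 − 20 = 1; torsion from ∂_2 factors > 1: [2]. So H_1 ≅ Z ⊕ Z/2.
H_2: b_2 = 20 − 20 − 0 = 0; torsion from ∂_3 factors > 1: none. So H_2 ≅ 0.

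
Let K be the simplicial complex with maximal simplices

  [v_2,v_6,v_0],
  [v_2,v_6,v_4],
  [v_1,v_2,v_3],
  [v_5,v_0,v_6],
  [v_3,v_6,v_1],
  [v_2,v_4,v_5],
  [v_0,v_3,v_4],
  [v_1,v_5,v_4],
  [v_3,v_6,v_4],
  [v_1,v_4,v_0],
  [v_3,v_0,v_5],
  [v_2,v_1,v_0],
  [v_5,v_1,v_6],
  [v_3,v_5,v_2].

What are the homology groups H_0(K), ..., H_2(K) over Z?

We work with the vertex ordering v_0 < v_1 < v_2 < v_3 < v_4 < v_5 < v_6. The simplices of K, each written with vertices in increasing order, are:

  0-simplices (7): [v_0], [v_1], [v_2], [v_3], [v_4], [v_5], [v_6]
  1-simplices (21): (21 of them)
  2-simplices (14): (14 of them)

so the chain groups are C_0 ≅ Z^7, C_1 ≅ Z^21, C_2 ≅ Z^14.

The boundary map ∂_1: C_1 → C_0 sends each edge [p,q] (with p < q) to q − p.
As a 7×21 matrix over Z this has rank 6, with invariant factors (1,1,1,1,1,1).

∂_2: C_2 → C_1 sends each 2-simplex [p,q,r] to [q,r] − [p,r] + [p,q]. For instance
  ∂[v_2,v_4,v_6] = [v_4,v_6] − [v_2,v_6] + [v_2,v_4],
  ∂[v_0,v_5,v_6] = [v_5,v_6] − [v_0,v_6] + [v_0,v_5].
This gives a 21×14 integer matrix of rank 13; reducing to Smith normal form yields diagonal entries (1,1,1,1,1,1,1,1,1,1,1,1,1).

Computing H_k = (kernel of ∂_k) / (image of ∂_{k+1}):

  H_0: rank C_0 − rank ∂_1 = 7 − 6 = 1, and the invariant factors of ∂_1 are all 1, so H_0 = Z.
  H_1: rank ker ∂_1 − rank ∂_2 = (21 − 6) − 13 = 2, and the invariant factors of ∂_2 are all 1, so H_1 = Z^2.
  H_2: rank ker ∂_2 − rank ∂_3 = (14 − 13) − 0 = 1, and there is no ∂_3, so H_2 = Z.

H_0 = Z,  H_1 = Z^2,  H_2 = Z.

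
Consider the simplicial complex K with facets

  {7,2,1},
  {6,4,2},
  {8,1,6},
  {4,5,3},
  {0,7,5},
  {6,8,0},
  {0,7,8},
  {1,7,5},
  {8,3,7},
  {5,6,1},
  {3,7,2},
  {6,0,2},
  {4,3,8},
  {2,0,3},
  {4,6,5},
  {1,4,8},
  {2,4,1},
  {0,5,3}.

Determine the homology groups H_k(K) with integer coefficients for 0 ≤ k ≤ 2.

K has 9 vertices, 27 edges, 18 triangles.
rank ∂_0 = 0, rank ∂_1 = 8 ⇒ b_0 = 9 − 0 − 8 = 1; all invariant factors of ∂_1 are 1 so no torsion. So H_0 ≅ Z.
rank ∂_1 = 8, rank ∂_2 = 18 ⇒ b_1 = 27 − 8 − 18 = 1; ∂_2 has invariant factor(s) [2] giving torsion. So H_1 ≅ Z × Z/2.
rank ∂_2 = 18, rank ∂_3 = 0 ⇒ b_2 = 18 − 18 − 0 = 0. So H_2 ≅ 0.

H_0 = Z,  H_1 = Z × Z/2,  H_2 = 0.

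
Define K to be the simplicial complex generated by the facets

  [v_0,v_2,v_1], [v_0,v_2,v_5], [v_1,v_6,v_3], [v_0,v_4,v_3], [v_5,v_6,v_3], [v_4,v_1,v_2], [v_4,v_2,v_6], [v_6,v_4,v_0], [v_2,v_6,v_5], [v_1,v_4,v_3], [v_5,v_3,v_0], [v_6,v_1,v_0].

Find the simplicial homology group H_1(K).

Order the vertices as v_0 < v_1 < v_2 < v_3 < v_4 < v_5 < v_6. Listing each simplex with vertices in this order, K has dimension 2 with simplices:

  0-simplices (7): [v_0], [v_1], [v_2], [v_3], [v_4], [v_5], [v_6]
  1-simplices (18): (18 of them)
  2-simplices (12): (12 of them)

so the chain groups are C_0 ≅ Z^7, C_1 ≅ Z^18, C_2 ≅ Z^12.

Boundary ∂_1: C_1 → C_0 maps an edge to its endpoints' difference, ∂[p,q] = q − p. For instance
  ∂[v_4,v_6] = [v_6] − [v_4].
This gives a 7×18 integer matrix of rank 6; reducing to Smith normal form yields diagonal entries (1,1,1,1,1,1).

The boundary map ∂_2: C_2 → C_1 acts by ∂[p,q,r] = [q,r] − [p,r] + [p,q]. For instance
  ∂[v_0,v_1,v_2] = [v_1,v_2] − [v_0,v_2] + [v_0,v_1],
  ∂[v_3,v_5,v_6] = [v_5,v_6] − [v_3,v_6] + [v_3,v_5].
This gives a 18×12 integer matrix of rank 12; reducing to Smith normal form yields diagonal entries (1,1,1,1,1,1,1,1,1,1,1,2).

Computing H_k = (kernel of ∂_k) / (image of ∂_{k+1}):

  H_1: rank ker ∂_1 − rank ∂_2 = (18 − 6) − 12 = 0, and ∂_2 has invariant factor 2 > 1, so H_1 = Z/2.

H_1 ≅ Z/2.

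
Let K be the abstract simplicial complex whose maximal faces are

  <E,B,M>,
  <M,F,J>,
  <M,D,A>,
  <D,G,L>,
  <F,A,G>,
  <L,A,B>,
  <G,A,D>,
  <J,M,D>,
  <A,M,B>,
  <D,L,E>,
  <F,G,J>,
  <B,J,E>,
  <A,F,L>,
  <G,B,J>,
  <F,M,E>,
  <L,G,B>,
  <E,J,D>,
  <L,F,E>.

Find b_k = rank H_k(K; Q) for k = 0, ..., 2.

b_0 = 1, b_1 = 1, b_2 = 0.

Order the vertices as A < B < D < E < F < G < J < L < M. Listing each simplex with vertices in this order, K has dimension 2 with simplices:

  0-simplices (9): A, B, D, E, F, G, J, L, M
  1-simplices (27): AB, AD, AF, AG, AL, AM, BE, BG, BJ, BL, BM, DE, DG, DJ, DL, DM, EF, EJ, EL, EM, FG, FJ, FL, FM, GJ, GL, JM
  2-simplices (18): ABL, ABM, ADG, ADM, AFG, AFL, BEJ, BEM, BGJ, BGL, DEJ, DEL, DGL, DJM, EFL, EFM, FGJ, FJM

so the chain groups are C_0 ≅ Z^9, C_1 ≅ Z^27, C_2 ≅ Z^18.

The boundary map ∂_1: C_1 → C_0 is given by ∂[p,q] = [q] − [p].
This gives a 9×27 integer matrix of rank 8; reducing to Smith normal form yields diagonal entries (1,1,1,1,1,1,1,1).

Boundary ∂_2: C_2 → C_1 acts by ∂[p,q,r] = [q,r] − [p,r] + [p,q]. For instance
  ∂BEM = EM − BM + BE,
  ∂FJM = JM − FM + FJ.
This gives a 27×18 integer matrix of rank 18; reducing to Smith normal form yields diagonal entries (1,1,1,1,1,1,1,1,1,1,1,1,1,1,1,1,1,2).

From H_k ≅ ker(∂_k) / im(∂_{k+1}) we obtain:

  H_0: rank C_0 − rank ∂_1 = 9 − 8 = 1, and the invariant factors of ∂_1 are all 1, so H_0 ≅ Z.
  H_1: rank ker ∂_1 − rank ∂_2 = (27 − 8) − 18 = 1, and ∂_2 has invariant factor 2 > 1, so H_1 ≅ Z ⊕ Z/2Z.
  H_2: rank ker ∂_2 − rank ∂_3 = (18 − 18) − 0 = 0, and there is no ∂_3, so H_2 ≅ 0.

(K is a triangulation of the Klein bottle.)

Hence the Betti numbers are b_0 = 1, b_1 = 1, b_2 = 0.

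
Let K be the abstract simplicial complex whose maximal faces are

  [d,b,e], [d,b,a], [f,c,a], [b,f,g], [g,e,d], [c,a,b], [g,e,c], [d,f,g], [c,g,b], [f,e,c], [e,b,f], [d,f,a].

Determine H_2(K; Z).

We work with the vertex ordering a < b < c < d < e < f < g. The simplices of K, each written with vertices in increasing order, are:

  0-simplices (7): a, b, c, d, e, f, g
  1-simplices (18): ab, ac, ad, af, bc, bd, be, bf, bg, ce, cf, cg, de, df, dg, ef, eg, fg
  2-simplices (12): abc, abd, acf, adf, bcg, bde, bef, bfg, cef, ceg, deg, dfg

Hence C_0 ≅ Z^7, C_1 ≅ Z^18, C_2 ≅ Z^12.

Boundary ∂_1: C_1 → C_0 sends each edge [p,q] (with p < q) to q − p. For instance
  ∂dg = g − d.
The 7×18 boundary matrix has rank 6 and Smith normal form diag(1,1,1,1,1,1).

Boundary ∂_2: C_2 → C_1 acts by ∂[p,q,r] = [q,r] − [p,r] + [p,q]. For instance
  ∂bef = ef − bf + be,
  ∂dfg = fg − dg + df.
As a 18×12 matrix over Z this has rank 12, with invariant factors (1,1,1,1,1,1,1,1,1,1,1,2).

Reading off H_k = ker ∂_k / im ∂_{k+1}:

  H_2: rank ker ∂_2 − rank ∂_3 = (12 − 12) − 0 = 0, and there is no ∂_3, so H_2 ≅ 0.

H_2 ≅ 0.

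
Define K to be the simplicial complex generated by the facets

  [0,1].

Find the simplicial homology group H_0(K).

We work with the vertex ordering 0 < 1. The simplices of K, each written with vertices in increasing order, are:

  0-simplices (2): [0], [1]
  1-simplices (1): [0,1]

so the chain groups are C_0 ≅ Z^2, C_1 ≅ Z^1.

∂_1: C_1 → C_0 is given by ∂[p,q] = [q] − [p]. For instance
  ∂[0,1] = [1] − [0].
As a 2×1 matrix over Z this has rank 1, with invariant factors (1).

Computing H_k = (kernel of ∂_k) / (image of ∂_{k+1}):

  H_0: rank C_0 − rank ∂_1 = 2 − 1 = 1, and the invariant factors of ∂_1 are all 1, so H_0 = Z.

H_0 ≅ Z.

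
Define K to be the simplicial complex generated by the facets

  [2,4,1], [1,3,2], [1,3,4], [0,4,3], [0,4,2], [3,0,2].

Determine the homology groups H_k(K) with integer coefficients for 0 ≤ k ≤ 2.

H_0 ≅ Z,  H_1 = 0,  H_2 ≅ Z.

We work with the vertex ordering 0 < 1 < 2 < 3 < 4. The simplices of K, each written with vertices in increasing order, are:

  0-simplices (5): [0], [1], [2], [3], [4]
  1-simplices (9): [0,2], [0,3], [0,4], [1,2], [1,3], [1,4], [2,3], [2,4], [3,4]
  2-simplices (6): [0,2,3], [0,2,4], [0,3,4], [1,2,3], [1,2,4], [1,3,4]

giving chain groups C_0 ≅ Z^5, C_1 ≅ Z^9, C_2 ≅ Z^6.

Boundary ∂_1: C_1 → C_0 is given by ∂[p,q] = [q] − [p].
This gives a 5×9 integer matrix of rank 4; reducing to Smith normal form yields diagonal entries (1,1,1,1).

The boundary map ∂_2: C_2 → C_1 acts by ∂[p,q,r] = [q,r] − [p,r] + [p,q]. For instance
  ∂[0,3,4] = [3,4] − [0,4] + [0,3],
  ∂[0,2,4] = [2,4] − [0,4] + [0,2].
As a 9×6 matrix over Z this has rank 5, with invariant factors (1,1,1,1,1).

Reading off H_k = ker ∂_k / im ∂_{k+1}:

  H_0: rank C_0 − rank ∂_1 = 5 − 4 = 1, and the invariant factors of ∂_1 are all 1, so H_0 ≅ Z.
  H_1: rank ker ∂_1 − rank ∂_2 = (9 − 4) − 5 = 0, and the invariant factors of ∂_2 are all 1, so H_1 ≅ 0.
  H_2: rank ker ∂_2 − rank ∂_3 = (6 − 5) − 0 = 1, and there is no ∂_3, so H_2 ≅ Z.

(K is a triangulation of the 2-sphere S^2.)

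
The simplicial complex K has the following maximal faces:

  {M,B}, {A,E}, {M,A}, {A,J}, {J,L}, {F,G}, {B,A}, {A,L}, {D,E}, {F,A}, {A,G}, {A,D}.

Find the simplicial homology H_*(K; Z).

We work with the vertex ordering A < B < D < E < F < G < J < L < M. The simplices of K, each written with vertices in increasing order, are:

  0-simplices (9): A, B, D, E, F, G, J, L, M
  1-simplices (12): AB, AD, AE, AF, AG, AJ, AL, AM, BM, DE, FG, JL

giving chain groups C_0 ≅ Z^9, C_1 ≅ Z^12.

∂_1: C_1 → C_0 is given by ∂[p,q] = [q] − [p].
The resulting 9×12 matrix has rank 8, and its Smith normal form has invariant factors (1,1,1,1,1,1,1,1).

Computing H_k = (kernel of ∂_k) / (image of ∂_{k+1}):

  H_0: rank C_0 − rank ∂_1 = 9 − 8 = 1, and the invariant factors of ∂_1 are all 1, so H_0 ≅ Z.
  H_1: rank ker ∂_1 − rank ∂_2 = (12 − 8) − 0 = 4, and there is no ∂_2, so H_1 ≅ Z^4.

H_0 = Z,  H_1 = Z^4.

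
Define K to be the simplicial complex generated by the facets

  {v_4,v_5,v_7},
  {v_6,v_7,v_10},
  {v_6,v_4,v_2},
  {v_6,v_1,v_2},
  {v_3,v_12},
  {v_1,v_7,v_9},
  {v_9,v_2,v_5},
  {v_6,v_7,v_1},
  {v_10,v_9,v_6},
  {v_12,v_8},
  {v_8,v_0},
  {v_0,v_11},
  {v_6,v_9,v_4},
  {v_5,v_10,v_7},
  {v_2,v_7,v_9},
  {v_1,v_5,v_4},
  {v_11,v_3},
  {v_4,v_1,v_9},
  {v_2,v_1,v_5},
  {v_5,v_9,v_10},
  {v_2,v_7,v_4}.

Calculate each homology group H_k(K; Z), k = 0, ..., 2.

H_0 = Z^2,  H_1 = Z^3,  H_2 = Z.

Fix the vertex order v_0 < v_1 < v_2 < v_3 < v_4 < v_5 < v_6 < v_7 < v_8 < v_9 < v_10 < v_11 < v_12 and write every simplex with vertices in increasing order. Then dim K = 2 and the simplices of K are:

  0-simplices (13): [v_0], [v_1], [v_2], [v_3], [v_4], [v_5], [v_6], [v_7], [v_8], [v_9], [v_10], [v_11], [v_12]
  1-simplices (29): (29 of them)
  2-simplices (16): (16 of them)

giving chain groups C_0 ≅ Z^13, C_1 ≅ Z^29, C_2 ≅ Z^16.

∂_1: C_1 → C_0 maps an edge to its endpoints' difference, ∂[p,q] = q − p. For instance
  ∂[v_3,v_11] = [v_11] − [v_3].
The 13×29 boundary matrix has rank 11 and Smith normal form diag(1,1,1,1,1,1,1,1,1,1,1).

The boundary map ∂_2: C_2 → C_1 maps a triangle to the signed sum of its edges. For instance
  ∂[v_1,v_4,v_9] = [v_4,v_9] − [v_1,v_9] + [v_1,v_4],
  ∂[v_6,v_7,v_10] = [v_7,v_10] − [v_6,v_10] + [v_6,v_7].
The resulting 29×16 matrix has rank 15, and its Smith normal form has invariant factors (1,1,1,1,1,1,1,1,1,1,1,1,1,1,1).

From H_k ≅ ker(∂_k) / im(∂_{k+1}) we obtain:

  H_0: rank C_0 − rank ∂_1 = 13 − 11 = 2, and the invariant factors of ∂_1 are all 1, so H_0 = Z^2.
  H_1: rank ker ∂_1 − rank ∂_2 = (29 − 11) − 15 = 3, and the invariant factors of ∂_2 are all 1, so H_1 = Z^3.
  H_2: rank ker ∂_2 − rank ∂_3 = (16 − 15) − 0 = 1, and there is no ∂_3, so H_2 = Z.

As a check, the Euler characteristic is 13 − 29 + 16 = 0, which agrees with 2 − 3 + 1 = 0.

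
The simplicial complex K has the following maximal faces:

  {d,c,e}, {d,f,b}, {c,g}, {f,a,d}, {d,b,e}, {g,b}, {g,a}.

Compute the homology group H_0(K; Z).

H_0 ≅ Z.

Take the total order a < b < c < d < e < f < g on the vertex set. Then K (dimension 2) consists of the simplices:

  0-simplices (7): a, b, c, d, e, f, g
  1-simplices (12): ad, af, ag, bd, be, bf, bg, cd, ce, cg, de, df
  2-simplices (4): adf, bde, bdf, cde

so the chain groups are C_0 ≅ Z^7, C_1 ≅ Z^12, C_2 ≅ Z^4.

The boundary map ∂_1: C_1 → C_0 sends each edge [p,q] (with p < q) to q − p.
As a 7×12 matrix over Z this has rank 6, with invariant factors (1,1,1,1,1,1).

∂_2: C_2 → C_1 maps a triangle to the signed sum of its edges. For instance
  ∂bdf = df − bf + bd,
  ∂cde = de − ce + cd.
The resulting 12×4 matrix has rank 4, and its Smith normal form has invariant factors (1,1,1,1).

Computing H_k = (kernel of ∂_k) / (image of ∂_{k+1}):

  H_0: rank C_0 − rank ∂_1 = 7 − 6 = 1, and the invariant factors of ∂_1 are all 1, so H_0 = Z.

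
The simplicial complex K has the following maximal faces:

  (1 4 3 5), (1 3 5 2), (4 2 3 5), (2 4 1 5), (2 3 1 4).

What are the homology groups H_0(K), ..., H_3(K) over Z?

Order the vertices as 1 < 2 < 3 < 4 < 5. Listing each simplex with vertices in this order, K has dimension 3 with simplices:

  0-simplices (5): [1], [2], [3], [4], [5]
  1-simplices (10): [1,2], [1,3], [1,4], [1,5], [2,3], [2,4], [2,5], [3,4], [3,5], [4,5]
  2-simplices (10): [1,2,3], [1,2,4], [1,2,5], [1,3,4], [1,3,5], [1,4,5], [2,3,4], [2,3,5], [2,4,5], [3,4,5]
  3-simplices (5): [1,2,3,4], [1,2,3,5], [1,2,4,5], [1,3,4,5], [2,3,4,5]

giving chain groups C_0 ≅ Z^5, C_1 ≅ Z^10, C_2 ≅ Z^10, C_3 ≅ Z^5.

∂_1: C_1 → C_0 maps an edge to its endpoints' difference, ∂[p,q] = q − p. For instance
  ∂[1,3] = [3] − [1].
The 5×10 boundary matrix has rank 4 and Smith normal form diag(1,1,1,1).

Boundary ∂_2: C_2 → C_1 maps a triangle to the signed sum of its edges. For instance
  ∂[3,4,5] = [4,5] − [3,5] + [3,4],
  ∂[2,3,5] = [3,5] − [2,5] + [2,3].
The 10×10 boundary matrix has rank 6 and Smith normal form diag(1,1,1,1,1,1).

The boundary map ∂_3: C_3 → C_2 sends each 3-simplex σ to the alternating sum Σ_i (−1)^i (σ with its i-th vertex removed). For instance
  ∂[1,2,3,5] = [2,3,5] − [1,3,5] + [1,2,5] − [1,2,3],
  ∂[2,3,4,5] = [3,4,5] − [2,4,5] + [2,3,5] − [2,3,4].
The 10×5 boundary matrix has rank 4 and Smith normal form diag(1,1,1,1).

Reading off H_k = ker ∂_k / im ∂_{k+1}:

  H_0: rank C_0 − rank ∂_1 = 5 − 4 = 1, and the invariant factors of ∂_1 are all 1, so H_0 = Z.
  H_1: rank ker ∂_1 − rank ∂_2 = (10 − 4) − 6 = 0, and the invariant factors of ∂_2 are all 1, so H_1 = 0.
  H_2: rank ker ∂_2 − rank ∂_3 = (10 − 6) − 4 = 0, and the invariant factors of ∂_3 are all 1, so H_2 = 0.
  H_3: rank ker ∂_3 − rank ∂_4 = (5 − 4) − 0 = 1, and there is no ∂_4, so H_3 = Z.

As a check, the Euler characteristic is 5 − 10 + 10 − 5 = 0, which agrees with 1 − 0 + 0 − 1 = 0.

H_0 ≅ Z,  H_1 = 0,  H_2 = 0,  H_3 ≅ Z.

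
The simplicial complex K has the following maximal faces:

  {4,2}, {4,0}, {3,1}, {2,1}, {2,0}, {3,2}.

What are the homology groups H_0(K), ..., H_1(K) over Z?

K has 5 vertices, 6 edges.
rank ∂_0 = 0, rank ∂_1 = 4 ⇒ b_0 = 5 − 0 − 4 = 1; all invariant factors of ∂_1 are 1 so no torsion. So H_0 = Z.
rank ∂_1 = 4, rank ∂_2 = 0 ⇒ b_1 = 6 − 4 − 0 = 2. So H_1 = Z^2.

H_0 ≅ Z,  H_1 ≅ Z^2.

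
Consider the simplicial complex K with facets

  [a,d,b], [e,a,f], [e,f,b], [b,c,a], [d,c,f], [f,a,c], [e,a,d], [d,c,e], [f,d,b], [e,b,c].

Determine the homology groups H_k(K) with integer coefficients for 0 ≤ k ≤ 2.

K has 6 vertices, 15 edges, 10 triangles.
rank ∂_0 = 0, rank ∂_1 = 5 ⇒ b_0 = 6 − 0 − 5 = 1; all invariant factors of ∂_1 are 1 so no torsion. So H_0 = Z.
rank ∂_1 = 5, rank ∂_2 = 10 ⇒ b_1 = 15 − 5 − 10 = 0; ∂_2 has invariant factor(s) [2] giving torsion. So H_1 = Z/2.
rank ∂_2 = 10, rank ∂_3 = 0 ⇒ b_2 = 10 − 10 − 0 = 0. So H_2 = 0.

H_0 ≅ Z,  H_1 ≅ Z/2,  H_2 = 0.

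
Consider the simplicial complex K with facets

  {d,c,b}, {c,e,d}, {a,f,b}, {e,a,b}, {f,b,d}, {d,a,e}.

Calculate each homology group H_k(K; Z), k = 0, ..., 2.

H_0 ≅ Z,  H_1 ≅ Z,  H_2 = 0.

Take the total order a < b < c < d < e < f on the vertex set. Then K (dimension 2) consists of the simplices:

  0-simplices (6): a, b, c, d, e, f
  1-simplices (12): ab, ad, ae, af, bc, bd, be, bf, cd, ce, de, df
  2-simplices (6): abe, abf, ade, bcd, bdf, cde

Hence C_0 ≅ Z^6, C_1 ≅ Z^12, C_2 ≅ Z^6.

∂_1: C_1 → C_0 is given by ∂[p,q] = [q] − [p].
This gives a 6×12 integer matrix of rank 5; reducing to Smith normal form yields diagonal entries (1,1,1,1,1).

∂_2: C_2 → C_1 sends each 2-simplex [p,q,r] to [q,r] − [p,r] + [p,q]. For instance
  ∂bcd = cd − bd + bc,
  ∂abe = be − ae + ab.
The resulting 12×6 matrix has rank 6, and its Smith normal form has invariant factors (1,1,1,1,1,1).

Reading off H_k = ker ∂_k / im ∂_{k+1}:

  H_0: rank C_0 − rank ∂_1 = 6 − 5 = 1, and the invariant factors of ∂_1 are all 1, so H_0 = Z.
  H_1: rank ker ∂_1 − rank ∂_2 = (12 − 5) − 6 = 1, and the invariant factors of ∂_2 are all 1, so H_1 = Z.
  H_2: rank ker ∂_2 − rank ∂_3 = (6 − 6) − 0 = 0, and there is no ∂_3, so H_2 = 0.

(K is a triangulation of the cylinder S^1 x I.)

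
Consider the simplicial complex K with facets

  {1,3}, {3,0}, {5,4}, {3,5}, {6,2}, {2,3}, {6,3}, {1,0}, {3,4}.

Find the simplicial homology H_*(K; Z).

H_0 ≅ Z,  H_1 ≅ Z^3.

Fix the vertex order 0 < 1 < 2 < 3 < 4 < 5 < 6 and write every simplex with vertices in increasing order. Then dim K = 1 and the simplices of K are:

  0-simplices (7): [0], [1], [2], [3], [4], [5], [6]
  1-simplices (9): [0,1], [0,3], [1,3], [2,3], [2,6], [3,4], [3,5], [3,6], [4,5]

giving chain groups C_0 ≅ Z^7, C_1 ≅ Z^9.

The boundary map ∂_1: C_1 → C_0 maps an edge to its endpoints' difference, ∂[p,q] = q − p. For instance
  ∂[0,3] = [3] − [0].
As a 7×9 matrix over Z this has rank 6, with invariant factors (1,1,1,1,1,1).

Now H_k = ker ∂_k / im ∂_{k+1}, so:

  H_0: rank C_0 − rank ∂_1 = 7 − 6 = 1, and the invariant factors of ∂_1 are all 1, so H_0 = Z.
  H_1: rank ker ∂_1 − rank ∂_2 = (9 − 6) − 0 = 3, and there is no ∂_2, so H_1 = Z^3.

As a check, the Euler characteristic is 7 − 9 = -2, which agrees with 1 − 3 = -2.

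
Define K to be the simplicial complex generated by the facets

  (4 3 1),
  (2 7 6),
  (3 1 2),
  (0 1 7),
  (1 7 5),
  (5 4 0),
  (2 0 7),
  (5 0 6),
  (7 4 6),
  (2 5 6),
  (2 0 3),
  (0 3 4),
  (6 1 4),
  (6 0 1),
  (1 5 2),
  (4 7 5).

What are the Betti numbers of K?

Order the vertices as 0 < 1 < 2 < 3 < 4 < 5 < 6 < 7. Listing each simplex with vertices in this order, K has dimension 2 with simplices:

  0-simplices (8): [0], [1], [2], [3], [4], [5], [6], [7]
  1-simplices (24): (24 of them)
  2-simplices (16): [0,1,6], [0,1,7], [0,2,3], [0,2,7], [0,3,4], [0,4,5], [0,5,6], [1,2,3], [1,2,5], [1,3,4], [1,4,6], [1,5,7], [2,5,6], [2,6,7], [4,5,7], [4,6,7]

giving chain groups C_0 ≅ Z^8, C_1 ≅ Z^24, C_2 ≅ Z^16.

∂_1: C_1 → C_0 maps an edge to its endpoints' difference, ∂[p,q] = q − p.
This gives a 8×24 integer matrix of rank 7; reducing to Smith normal form yields diagonal entries (1,1,1,1,1,1,1).

Boundary ∂_2: C_2 → C_1 sends each 2-simplex [p,q,r] to [q,r] − [p,r] + [p,q]. For instance
  ∂[2,6,7] = [6,7] − [2,7] + [2,6],
  ∂[2,5,6] = [5,6] − [2,6] + [2,5].
As a 24×16 matrix over Z this has rank 15, with invariant factors (1,1,1,1,1,1,1,1,1,1,1,1,1,1,1).

Reading off H_k = ker ∂_k / im ∂_{k+1}:

  H_0: rank C_0 − rank ∂_1 = 8 − 7 = 1, and the invariant factors of ∂_1 are all 1, so H_0 = Z.
  H_1: rank ker ∂_1 − rank ∂_2 = (24 − 7) − 15 = 2, and the invariant factors of ∂_2 are all 1, so H_1 = Z^2.
  H_2: rank ker ∂_2 − rank ∂_3 = (16 − 15) − 0 = 1, and there is no ∂_3, so H_2 = Z.

Hence the Betti numbers are b_0 = 1, b_1 = 2, b_2 = 1.

b_0 = 1, b_1 = 2, b_2 = 1.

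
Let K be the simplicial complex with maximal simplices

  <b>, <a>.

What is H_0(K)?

Take the total order a < b on the vertex set. Then K (dimension 0) consists of the simplices:

  0-simplices (2): a, b

giving chain groups C_0 ≅ Z^2.

Now H_k = ker ∂_k / im ∂_{k+1}, so:

  H_0: rank C_0 − rank ∂_1 = 2 − 0 = 2, and there is no ∂_1, so H_0 = Z^2.

H_0 ≅ Z^2.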